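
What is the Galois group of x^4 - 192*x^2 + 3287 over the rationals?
Gal(K/Q) = V_4 (Klein four-group, Z/2Z × Z/2Z)

f factors as (x^2 - 173)(x^2 - 19), so the splitting field is K = Q(sqrt(173), sqrt(19)). The elements 173, 19, 3287 are all non-squares in Q, so sqrt(173) and sqrt(19) generate independent quadratic extensions. Thus [K:Q] = 4 and Gal(K/Q) is generated by the two order-2 automorphisms sqrt(173) ↦ -sqrt(173) and sqrt(19) ↦ -sqrt(19), giving V_4.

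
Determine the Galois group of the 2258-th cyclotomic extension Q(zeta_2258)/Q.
|Gal(Q(zeta_2258)/Q)| = phi(2258) = 1128; group ≅ (Z/2258Z)^* ≅ Z/1128Z

The n-th cyclotomic polynomial Φ_2258(x) is the minimal polynomial of zeta_2258 over Q and has degree phi(2258) = 1128. So Q(zeta_2258) is a degree-1128 Galois extension with Galois group (Z/2258Z)^*. By CRT, (Z/2258Z)^* ≅ (Z/2Z)^* × (Z/1129Z)^*. Each prime-power unit group is (Z/2Z)^* ≅ trivial group (order 1); (Z/1129Z)^* ≅ Z/1128Z. Hence Gal(Q(zeta_2258)/Q) ≅ Z/1128Z.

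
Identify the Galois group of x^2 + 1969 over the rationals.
Gal(K/Q) = Z/2Z (cyclic of order 2)

x^2 + 1969 is irreducible over Q since -1969 is not a rational square. The splitting field Q(sqrt(-1969)) has degree 2 over Q, and its unique nontrivial automorphism is sqrt(-1969) ↦ -sqrt(-1969). Hence Gal(Q(sqrt(-1969))/Q) = Z/2Z.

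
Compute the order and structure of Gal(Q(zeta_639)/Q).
|Gal(Q(zeta_639)/Q)| = phi(639) = 420; group ≅ (Z/639Z)^* ≅ Z/6Z × Z/70Z

The n-th cyclotomic polynomial Φ_639(x) is the minimal polynomial of zeta_639 over Q and has degree phi(639) = 420. So Q(zeta_639) is a degree-420 Galois extension with Galois group (Z/639Z)^*. By CRT, (Z/639Z)^* ≅ (Z/9Z)^* × (Z/71Z)^*. Each prime-power unit group is (Z/9Z)^* ≅ Z/6Z; (Z/71Z)^* ≅ Z/70Z. Hence Gal(Q(zeta_639)/Q) ≅ Z/6Z × Z/70Z.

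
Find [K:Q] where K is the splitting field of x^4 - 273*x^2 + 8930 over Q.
[K:Q] = 4

f factors as (x^2 - 38)(x^2 - 235); the splitting field is K = Q(sqrt(38), sqrt(235)). Since 38, 235, and 8930 are all non-squares in Q, the three subfields Q(sqrt(38)), Q(sqrt(235)), Q(sqrt(8930)) are distinct degree-2 extensions, so [K:Q] = 4 (Klein four Galois group).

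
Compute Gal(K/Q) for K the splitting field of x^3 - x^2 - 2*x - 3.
Gal(K/Q) = S_3 (symmetric group of order 6)

Compute the discriminant of x^3 + (-1)*x^2 + (-2)*x + (-3): Δ = -327. Since Δ is not a rational square, the Galois group is not contained in A_3; it must be the full S_3 (irreducibility of the cubic rules out anything smaller).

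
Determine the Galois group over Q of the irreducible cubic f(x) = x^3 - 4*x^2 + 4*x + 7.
Gal(K/Q) = S_3 (symmetric group of order 6)

Compute the discriminant of x^3 + (-4)*x^2 + (4)*x + (7): Δ = -1547. Since Δ is not a rational square, the Galois group is not contained in A_3; it must be the full S_3 (irreducibility of the cubic rules out anything smaller).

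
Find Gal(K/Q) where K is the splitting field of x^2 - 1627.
Gal(K/Q) = Z/2Z (cyclic of order 2)

x^2 - 1627 is irreducible over Q since 1627 is not a rational square. The splitting field Q(sqrt(1627)) has degree 2 over Q, and its unique nontrivial automorphism is sqrt(1627) ↦ -sqrt(1627). Hence Gal(Q(sqrt(1627))/Q) = Z/2Z.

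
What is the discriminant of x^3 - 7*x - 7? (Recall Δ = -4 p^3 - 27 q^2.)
Δ = 49

For a depressed cubic x^3 + p x + q the discriminant is Δ = -4 p^3 - 27 q^2 = -4*(-7)^3 - 27*(-7)^2 = 1372 - 1323 = 49.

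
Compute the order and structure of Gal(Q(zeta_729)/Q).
|Gal(Q(zeta_729)/Q)| = phi(729) = 486; group ≅ (Z/729Z)^* ≅ Z/486Z

The n-th cyclotomic polynomial Φ_729(x) is the minimal polynomial of zeta_729 over Q and has degree phi(729) = 486. So Q(zeta_729) is a degree-486 Galois extension with Galois group (Z/729Z)^*. (Z/729Z)^* is cyclic since 729 is an odd prime power (or 4). Hence Gal(Q(zeta_729)/Q) ≅ Z/486Z.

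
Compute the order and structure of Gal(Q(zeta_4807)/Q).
|Gal(Q(zeta_4807)/Q)| = phi(4807) = 3960; group ≅ (Z/4807Z)^* ≅ Z/10Z × Z/18Z × Z/22Z

The n-th cyclotomic polynomial Φ_4807(x) is the minimal polynomial of zeta_4807 over Q and has degree phi(4807) = 3960. So Q(zeta_4807) is a degree-3960 Galois extension with Galois group (Z/4807Z)^*. By CRT, (Z/4807Z)^* ≅ (Z/11Z)^* × (Z/19Z)^* × (Z/23Z)^*. Each prime-power unit group is (Z/11Z)^* ≅ Z/10Z; (Z/19Z)^* ≅ Z/18Z; (Z/23Z)^* ≅ Z/22Z. Hence Gal(Q(zeta_4807)/Q) ≅ Z/10Z × Z/18Z × Z/22Z.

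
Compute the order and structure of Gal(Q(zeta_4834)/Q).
|Gal(Q(zeta_4834)/Q)| = phi(4834) = 2416; group ≅ (Z/4834Z)^* ≅ Z/2416Z

The n-th cyclotomic polynomial Φ_4834(x) is the minimal polynomial of zeta_4834 over Q and has degree phi(4834) = 2416. So Q(zeta_4834) is a degree-2416 Galois extension with Galois group (Z/4834Z)^*. By CRT, (Z/4834Z)^* ≅ (Z/2Z)^* × (Z/2417Z)^*. Each prime-power unit group is (Z/2Z)^* ≅ trivial group (order 1); (Z/2417Z)^* ≅ Z/2416Z. Hence Gal(Q(zeta_4834)/Q) ≅ Z/2416Z.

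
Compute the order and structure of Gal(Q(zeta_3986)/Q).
|Gal(Q(zeta_3986)/Q)| = phi(3986) = 1992; group ≅ (Z/3986Z)^* ≅ Z/1992Z

The n-th cyclotomic polynomial Φ_3986(x) is the minimal polynomial of zeta_3986 over Q and has degree phi(3986) = 1992. So Q(zeta_3986) is a degree-1992 Galois extension with Galois group (Z/3986Z)^*. By CRT, (Z/3986Z)^* ≅ (Z/2Z)^* × (Z/1993Z)^*. Each prime-power unit group is (Z/2Z)^* ≅ trivial group (order 1); (Z/1993Z)^* ≅ Z/1992Z. Hence Gal(Q(zeta_3986)/Q) ≅ Z/1992Z.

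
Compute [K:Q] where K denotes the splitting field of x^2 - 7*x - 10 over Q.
[K:Q] = 2

The discriminant of x^2 + (-7)*x + (-10) is b^2 - 4c = 49 - (-40) = 89. Since 89 is not a perfect square in Q, the polynomial is irreducible over Q. Its two roots generate a degree-2 extension, so [K:Q] = 2.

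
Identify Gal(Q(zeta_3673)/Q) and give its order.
|Gal(Q(zeta_3673)/Q)| = phi(3673) = 3672; group ≅ (Z/3673Z)^* ≅ Z/3672Z

The n-th cyclotomic polynomial Φ_3673(x) is the minimal polynomial of zeta_3673 over Q and has degree phi(3673) = 3672. So Q(zeta_3673) is a degree-3672 Galois extension with Galois group (Z/3673Z)^*. (Z/3673Z)^* is cyclic since 3673 is an odd prime power (or 4). Hence Gal(Q(zeta_3673)/Q) ≅ Z/3672Z.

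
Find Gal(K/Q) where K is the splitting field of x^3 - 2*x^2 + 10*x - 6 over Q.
Gal(K/Q) = S_3 (symmetric group of order 6)

Compute the discriminant of x^3 + (-2)*x^2 + (10)*x + (-6): Δ = -2604. Since Δ is not a rational square, the Galois group is not contained in A_3; it must be the full S_3 (irreducibility of the cubic rules out anything smaller).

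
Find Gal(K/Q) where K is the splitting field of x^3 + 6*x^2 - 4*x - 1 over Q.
Gal(K/Q) = S_3 (symmetric group of order 6)

Compute the discriminant of x^3 + (6)*x^2 + (-4)*x + (-1): Δ = 2101. Since Δ is not a rational square, the Galois group is not contained in A_3; it must be the full S_3 (irreducibility of the cubic rules out anything smaller).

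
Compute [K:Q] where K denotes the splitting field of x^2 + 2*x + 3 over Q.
[K:Q] = 2

The discriminant of x^2 + (2)*x + (3) is b^2 - 4c = 4 - (12) = -8. Since -8 is not a perfect square in Q, the polynomial is irreducible over Q. Its two roots generate a degree-2 extension, so [K:Q] = 2.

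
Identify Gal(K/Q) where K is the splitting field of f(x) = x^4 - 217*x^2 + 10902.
Gal(K/Q) = V_4 (Klein four-group, Z/2Z × Z/2Z)

f factors as (x^2 - 138)(x^2 - 79), so the splitting field is K = Q(sqrt(138), sqrt(79)). The elements 138, 79, 10902 are all non-squares in Q, so sqrt(138) and sqrt(79) generate independent quadratic extensions. Thus [K:Q] = 4 and Gal(K/Q) is generated by the two order-2 automorphisms sqrt(138) ↦ -sqrt(138) and sqrt(79) ↦ -sqrt(79), giving V_4.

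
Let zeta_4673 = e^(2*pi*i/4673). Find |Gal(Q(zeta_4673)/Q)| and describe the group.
|Gal(Q(zeta_4673)/Q)| = phi(4673) = 4672; group ≅ (Z/4673Z)^* ≅ Z/4672Z

The n-th cyclotomic polynomial Φ_4673(x) is the minimal polynomial of zeta_4673 over Q and has degree phi(4673) = 4672. So Q(zeta_4673) is a degree-4672 Galois extension with Galois group (Z/4673Z)^*. (Z/4673Z)^* is cyclic since 4673 is an odd prime power (or 4). Hence Gal(Q(zeta_4673)/Q) ≅ Z/4672Z.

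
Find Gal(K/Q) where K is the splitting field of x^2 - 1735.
Gal(K/Q) = Z/2Z (cyclic of order 2)

x^2 - 1735 is irreducible over Q since 1735 is not a rational square. The splitting field Q(sqrt(1735)) has degree 2 over Q, and its unique nontrivial automorphism is sqrt(1735) ↦ -sqrt(1735). Hence Gal(Q(sqrt(1735))/Q) = Z/2Z.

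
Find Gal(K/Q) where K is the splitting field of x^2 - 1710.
Gal(K/Q) = Z/2Z (cyclic of order 2)

x^2 - 1710 is irreducible over Q since 1710 is not a rational square. The splitting field Q(sqrt(1710)) has degree 2 over Q, and its unique nontrivial automorphism is sqrt(1710) ↦ -sqrt(1710). Hence Gal(Q(sqrt(1710))/Q) = Z/2Z.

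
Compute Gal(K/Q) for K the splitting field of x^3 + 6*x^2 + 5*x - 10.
Gal(K/Q) = S_3 (symmetric group of order 6)

Compute the discriminant of x^3 + (6)*x^2 + (5)*x + (-10): Δ = 940. Since Δ is not a rational square, the Galois group is not contained in A_3; it must be the full S_3 (irreducibility of the cubic rules out anything smaller).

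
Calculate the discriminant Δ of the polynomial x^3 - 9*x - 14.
Δ = -2376

For a depressed cubic x^3 + p x + q the discriminant is Δ = -4 p^3 - 27 q^2 = -4*(-9)^3 - 27*(-14)^2 = 2916 - 5292 = -2376.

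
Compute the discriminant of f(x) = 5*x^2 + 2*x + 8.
Δ = -156

For a quadratic a x^2 + b x + c the discriminant is Δ = b^2 - 4ac = (2)^2 - 4*(5)*(8) = 4 - (160) = -156.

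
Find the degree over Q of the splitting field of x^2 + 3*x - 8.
[K:Q] = 2

The discriminant of x^2 + (3)*x + (-8) is b^2 - 4c = 9 - (-32) = 41. Since 41 is not a perfect square in Q, the polynomial is irreducible over Q. Its two roots generate a degree-2 extension, so [K:Q] = 2.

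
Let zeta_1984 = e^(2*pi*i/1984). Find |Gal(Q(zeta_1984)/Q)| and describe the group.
|Gal(Q(zeta_1984)/Q)| = phi(1984) = 960; group ≅ (Z/1984Z)^* ≅ Z/2Z × Z/16Z × Z/30Z

The n-th cyclotomic polynomial Φ_1984(x) is the minimal polynomial of zeta_1984 over Q and has degree phi(1984) = 960. So Q(zeta_1984) is a degree-960 Galois extension with Galois group (Z/1984Z)^*. By CRT, (Z/1984Z)^* ≅ (Z/64Z)^* × (Z/31Z)^*. Each prime-power unit group is (Z/64Z)^* ≅ Z/2Z × Z/16Z; (Z/31Z)^* ≅ Z/30Z. Hence Gal(Q(zeta_1984)/Q) ≅ Z/2Z × Z/16Z × Z/30Z.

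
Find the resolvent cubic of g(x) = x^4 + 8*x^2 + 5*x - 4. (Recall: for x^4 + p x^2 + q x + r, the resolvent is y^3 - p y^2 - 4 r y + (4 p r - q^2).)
h(y) = y^3 - 8*y^2 + 16*y - 153

Identify coefficients: p = 8, q = 5, r = -4.
Plug into h(y) = y^3 - p y^2 - 4 r y + (4 p r - q^2):
  h(y) = y^3 - (8) y^2 - 4*(-4) y + (4*(8)*(-4) - (5)^2)
       = y^3 + (-8) y^2 + (16) y + (-153).
Simplifying: h(y) = y^3 - 8*y^2 + 16*y - 153.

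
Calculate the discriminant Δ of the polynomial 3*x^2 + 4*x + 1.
Δ = 4

For a quadratic a x^2 + b x + c the discriminant is Δ = b^2 - 4ac = (4)^2 - 4*(3)*(1) = 16 - (12) = 4.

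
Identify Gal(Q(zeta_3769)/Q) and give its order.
|Gal(Q(zeta_3769)/Q)| = phi(3769) = 3768; group ≅ (Z/3769Z)^* ≅ Z/3768Z

The n-th cyclotomic polynomial Φ_3769(x) is the minimal polynomial of zeta_3769 over Q and has degree phi(3769) = 3768. So Q(zeta_3769) is a degree-3768 Galois extension with Galois group (Z/3769Z)^*. (Z/3769Z)^* is cyclic since 3769 is an odd prime power (or 4). Hence Gal(Q(zeta_3769)/Q) ≅ Z/3768Z.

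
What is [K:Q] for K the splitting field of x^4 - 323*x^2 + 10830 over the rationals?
[K:Q] = 4

f factors as (x^2 - 38)(x^2 - 285); the splitting field is K = Q(sqrt(38), sqrt(285)). Since 38, 285, and 10830 are all non-squares in Q, the three subfields Q(sqrt(38)), Q(sqrt(285)), Q(sqrt(10830)) are distinct degree-2 extensions, so [K:Q] = 4 (Klein four Galois group).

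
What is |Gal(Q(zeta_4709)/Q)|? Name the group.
|Gal(Q(zeta_4709)/Q)| = phi(4709) = 4416; group ≅ (Z/4709Z)^* ≅ Z/16Z × Z/276Z

The n-th cyclotomic polynomial Φ_4709(x) is the minimal polynomial of zeta_4709 over Q and has degree phi(4709) = 4416. So Q(zeta_4709) is a degree-4416 Galois extension with Galois group (Z/4709Z)^*. By CRT, (Z/4709Z)^* ≅ (Z/17Z)^* × (Z/277Z)^*. Each prime-power unit group is (Z/17Z)^* ≅ Z/16Z; (Z/277Z)^* ≅ Z/276Z. Hence Gal(Q(zeta_4709)/Q) ≅ Z/16Z × Z/276Z.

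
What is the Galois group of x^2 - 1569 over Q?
Gal(K/Q) = Z/2Z (cyclic of order 2)

x^2 - 1569 is irreducible over Q since 1569 is not a rational square. The splitting field Q(sqrt(1569)) has degree 2 over Q, and its unique nontrivial automorphism is sqrt(1569) ↦ -sqrt(1569). Hence Gal(Q(sqrt(1569))/Q) = Z/2Z.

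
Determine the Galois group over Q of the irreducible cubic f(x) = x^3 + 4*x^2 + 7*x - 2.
Gal(K/Q) = S_3 (symmetric group of order 6)

Compute the discriminant of x^3 + (4)*x^2 + (7)*x + (-2): Δ = -1192. Since Δ is not a rational square, the Galois group is not contained in A_3; it must be the full S_3 (irreducibility of the cubic rules out anything smaller).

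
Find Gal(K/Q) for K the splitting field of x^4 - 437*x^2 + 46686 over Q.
Gal(K/Q) = V_4 (Klein four-group, Z/2Z × Z/2Z)

f factors as (x^2 - 186)(x^2 - 251), so the splitting field is K = Q(sqrt(186), sqrt(251)). The elements 186, 251, 46686 are all non-squares in Q, so sqrt(186) and sqrt(251) generate independent quadratic extensions. Thus [K:Q] = 4 and Gal(K/Q) is generated by the two order-2 automorphisms sqrt(186) ↦ -sqrt(186) and sqrt(251) ↦ -sqrt(251), giving V_4.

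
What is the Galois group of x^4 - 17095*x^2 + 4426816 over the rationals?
Gal(K/Q) = Z/2Z (cyclic of order 2)

f factors as (x^2 - 16832)(x^2 - 263), so the splitting field is K = Q(sqrt(16832), sqrt(263)). The squarefree part of 16832 is 263 and the squarefree part of 263 is also 263, so sqrt(16832) and sqrt(263) are both rational multiples of sqrt(263). Hence Q(sqrt(16832)) = Q(sqrt(263)) = Q(sqrt(263)), and the splitting field collapses to a single degree-2 extension with Galois group Z/2Z.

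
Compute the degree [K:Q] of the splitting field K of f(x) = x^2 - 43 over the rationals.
[K:Q] = 2

The polynomial x^2 - 43 is irreducible over Q since 43 is not a perfect square. Its splitting field is Q(sqrt(43)), which has degree 2 over Q.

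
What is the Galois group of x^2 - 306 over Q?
Gal(K/Q) = Z/2Z (cyclic of order 2)

x^2 - 306 is irreducible over Q since 306 is not a rational square. The splitting field Q(sqrt(306)) has degree 2 over Q, and its unique nontrivial automorphism is sqrt(306) ↦ -sqrt(306). Hence Gal(Q(sqrt(306))/Q) = Z/2Z.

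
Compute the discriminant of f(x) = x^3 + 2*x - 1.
Δ = -59

For x^3 + a x^2 + b x + c the discriminant is Δ = 18 a b c - 4 a^3 c + a^2 b^2 - 4 b^3 - 27 c^2.
Plug a = 0, b = 2, c = -1:
  18*(0)*(2)*(-1) - 4*(0)^3*(-1) + (0)^2*(2)^2 - 4*(2)^3 - 27*(-1)^2
  = 0 + (0) + 0 + (-32) + (-27)
  = -59.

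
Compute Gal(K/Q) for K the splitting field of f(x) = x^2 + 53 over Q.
Gal(K/Q) = Z/2Z (cyclic of order 2)

x^2 + 53 is irreducible over Q since -53 is not a rational square. The splitting field Q(sqrt(-53)) has degree 2 over Q, and its unique nontrivial automorphism is sqrt(-53) ↦ -sqrt(-53). Hence Gal(Q(sqrt(-53))/Q) = Z/2Z.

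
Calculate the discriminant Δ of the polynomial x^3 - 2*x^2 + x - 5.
Δ = -655

For x^3 + a x^2 + b x + c the discriminant is Δ = 18 a b c - 4 a^3 c + a^2 b^2 - 4 b^3 - 27 c^2.
Plug a = -2, b = 1, c = -5:
  18*(-2)*(1)*(-5) - 4*(-2)^3*(-5) + (-2)^2*(1)^2 - 4*(1)^3 - 27*(-5)^2
  = 180 + (-160) + 4 + (-4) + (-675)
  = -655.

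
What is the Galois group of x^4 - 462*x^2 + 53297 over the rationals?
Gal(K/Q) = V_4 (Klein four-group, Z/2Z × Z/2Z)

f factors as (x^2 - 239)(x^2 - 223), so the splitting field is K = Q(sqrt(239), sqrt(223)). The elements 239, 223, 53297 are all non-squares in Q, so sqrt(239) and sqrt(223) generate independent quadratic extensions. Thus [K:Q] = 4 and Gal(K/Q) is generated by the two order-2 automorphisms sqrt(239) ↦ -sqrt(239) and sqrt(223) ↦ -sqrt(223), giving V_4.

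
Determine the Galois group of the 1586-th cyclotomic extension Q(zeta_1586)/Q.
|Gal(Q(zeta_1586)/Q)| = phi(1586) = 720; group ≅ (Z/1586Z)^* ≅ Z/12Z × Z/60Z

The n-th cyclotomic polynomial Φ_1586(x) is the minimal polynomial of zeta_1586 over Q and has degree phi(1586) = 720. So Q(zeta_1586) is a degree-720 Galois extension with Galois group (Z/1586Z)^*. By CRT, (Z/1586Z)^* ≅ (Z/2Z)^* × (Z/13Z)^* × (Z/61Z)^*. Each prime-power unit group is (Z/2Z)^* ≅ trivial group (order 1); (Z/13Z)^* ≅ Z/12Z; (Z/61Z)^* ≅ Z/60Z. Hence Gal(Q(zeta_1586)/Q) ≅ Z/12Z × Z/60Z.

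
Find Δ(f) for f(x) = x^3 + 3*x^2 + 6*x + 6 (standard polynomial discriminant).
Δ = -216

For x^3 + a x^2 + b x + c the discriminant is Δ = 18 a b c - 4 a^3 c + a^2 b^2 - 4 b^3 - 27 c^2.
Plug a = 3, b = 6, c = 6:
  18*(3)*(6)*(6) - 4*(3)^3*(6) + (3)^2*(6)^2 - 4*(6)^3 - 27*(6)^2
  = 1944 + (-648) + 324 + (-864) + (-972)
  = -216.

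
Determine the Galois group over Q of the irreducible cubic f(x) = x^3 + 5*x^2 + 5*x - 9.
Gal(K/Q) = S_3 (symmetric group of order 6)

Compute the discriminant of x^3 + (5)*x^2 + (5)*x + (-9): Δ = -1612. Since Δ is not a rational square, the Galois group is not contained in A_3; it must be the full S_3 (irreducibility of the cubic rules out anything smaller).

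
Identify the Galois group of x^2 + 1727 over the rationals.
Gal(K/Q) = Z/2Z (cyclic of order 2)

x^2 + 1727 is irreducible over Q since -1727 is not a rational square. The splitting field Q(sqrt(-1727)) has degree 2 over Q, and its unique nontrivial automorphism is sqrt(-1727) ↦ -sqrt(-1727). Hence Gal(Q(sqrt(-1727))/Q) = Z/2Z.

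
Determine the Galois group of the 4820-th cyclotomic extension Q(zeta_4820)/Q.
|Gal(Q(zeta_4820)/Q)| = phi(4820) = 1920; group ≅ (Z/4820Z)^* ≅ Z/2Z × Z/4Z × Z/240Z

The n-th cyclotomic polynomial Φ_4820(x) is the minimal polynomial of zeta_4820 over Q and has degree phi(4820) = 1920. So Q(zeta_4820) is a degree-1920 Galois extension with Galois group (Z/4820Z)^*. By CRT, (Z/4820Z)^* ≅ (Z/4Z)^* × (Z/5Z)^* × (Z/241Z)^*. Each prime-power unit group is (Z/4Z)^* ≅ Z/2Z; (Z/5Z)^* ≅ Z/4Z; (Z/241Z)^* ≅ Z/240Z. Hence Gal(Q(zeta_4820)/Q) ≅ Z/2Z × Z/4Z × Z/240Z.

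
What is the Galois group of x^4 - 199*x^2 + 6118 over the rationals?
Gal(K/Q) = V_4 (Klein four-group, Z/2Z × Z/2Z)

f factors as (x^2 - 38)(x^2 - 161), so the splitting field is K = Q(sqrt(38), sqrt(161)). The elements 38, 161, 6118 are all non-squares in Q, so sqrt(38) and sqrt(161) generate independent quadratic extensions. Thus [K:Q] = 4 and Gal(K/Q) is generated by the two order-2 automorphisms sqrt(38) ↦ -sqrt(38) and sqrt(161) ↦ -sqrt(161), giving V_4.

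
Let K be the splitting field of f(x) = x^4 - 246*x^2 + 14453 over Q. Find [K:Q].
[K:Q] = 4

f factors as (x^2 - 149)(x^2 - 97); the splitting field is K = Q(sqrt(149), sqrt(97)). Since 149, 97, and 14453 are all non-squares in Q, the three subfields Q(sqrt(149)), Q(sqrt(97)), Q(sqrt(14453)) are distinct degree-2 extensions, so [K:Q] = 4 (Klein four Galois group).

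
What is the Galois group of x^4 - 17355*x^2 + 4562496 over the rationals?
Gal(K/Q) = Z/2Z (cyclic of order 2)

f factors as (x^2 - 17088)(x^2 - 267), so the splitting field is K = Q(sqrt(17088), sqrt(267)). The squarefree part of 17088 is 267 and the squarefree part of 267 is also 267, so sqrt(17088) and sqrt(267) are both rational multiples of sqrt(267). Hence Q(sqrt(17088)) = Q(sqrt(267)) = Q(sqrt(267)), and the splitting field collapses to a single degree-2 extension with Galois group Z/2Z.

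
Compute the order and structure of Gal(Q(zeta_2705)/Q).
|Gal(Q(zeta_2705)/Q)| = phi(2705) = 2160; group ≅ (Z/2705Z)^* ≅ Z/4Z × Z/540Z

The n-th cyclotomic polynomial Φ_2705(x) is the minimal polynomial of zeta_2705 over Q and has degree phi(2705) = 2160. So Q(zeta_2705) is a degree-2160 Galois extension with Galois group (Z/2705Z)^*. By CRT, (Z/2705Z)^* ≅ (Z/5Z)^* × (Z/541Z)^*. Each prime-power unit group is (Z/5Z)^* ≅ Z/4Z; (Z/541Z)^* ≅ Z/540Z. Hence Gal(Q(zeta_2705)/Q) ≅ Z/4Z × Z/540Z.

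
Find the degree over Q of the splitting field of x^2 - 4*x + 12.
[K:Q] = 2

The discriminant of x^2 + (-4)*x + (12) is b^2 - 4c = 16 - (48) = -32. Since -32 is not a perfect square in Q, the polynomial is irreducible over Q. Its two roots generate a degree-2 extension, so [K:Q] = 2.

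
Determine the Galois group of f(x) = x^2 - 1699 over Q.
Gal(K/Q) = Z/2Z (cyclic of order 2)

x^2 - 1699 is irreducible over Q since 1699 is not a rational square. The splitting field Q(sqrt(1699)) has degree 2 over Q, and its unique nontrivial automorphism is sqrt(1699) ↦ -sqrt(1699). Hence Gal(Q(sqrt(1699))/Q) = Z/2Z.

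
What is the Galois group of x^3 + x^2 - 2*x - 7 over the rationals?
Gal(K/Q) = S_3 (symmetric group of order 6)

Compute the discriminant of x^3 + (1)*x^2 + (-2)*x + (-7): Δ = -1007. Since Δ is not a rational square, the Galois group is not contained in A_3; it must be the full S_3 (irreducibility of the cubic rules out anything smaller).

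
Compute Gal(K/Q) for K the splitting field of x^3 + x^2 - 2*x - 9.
Gal(K/Q) = S_3 (symmetric group of order 6)

Compute the discriminant of x^3 + (1)*x^2 + (-2)*x + (-9): Δ = -1791. Since Δ is not a rational square, the Galois group is not contained in A_3; it must be the full S_3 (irreducibility of the cubic rules out anything smaller).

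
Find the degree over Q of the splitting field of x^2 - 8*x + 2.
[K:Q] = 2

The discriminant of x^2 + (-8)*x + (2) is b^2 - 4c = 64 - (8) = 56. Since 56 is not a perfect square in Q, the polynomial is irreducible over Q. Its two roots generate a degree-2 extension, so [K:Q] = 2.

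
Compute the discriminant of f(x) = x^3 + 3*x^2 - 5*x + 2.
Δ = -139

For x^3 + a x^2 + b x + c the discriminant is Δ = 18 a b c - 4 a^3 c + a^2 b^2 - 4 b^3 - 27 c^2.
Plug a = 3, b = -5, c = 2:
  18*(3)*(-5)*(2) - 4*(3)^3*(2) + (3)^2*(-5)^2 - 4*(-5)^3 - 27*(2)^2
  = -540 + (-216) + 225 + (500) + (-108)
  = -139.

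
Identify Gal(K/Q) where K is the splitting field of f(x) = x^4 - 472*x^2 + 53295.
Gal(K/Q) = V_4 (Klein four-group, Z/2Z × Z/2Z)

f factors as (x^2 - 285)(x^2 - 187), so the splitting field is K = Q(sqrt(285), sqrt(187)). The elements 285, 187, 53295 are all non-squares in Q, so sqrt(285) and sqrt(187) generate independent quadratic extensions. Thus [K:Q] = 4 and Gal(K/Q) is generated by the two order-2 automorphisms sqrt(285) ↦ -sqrt(285) and sqrt(187) ↦ -sqrt(187), giving V_4.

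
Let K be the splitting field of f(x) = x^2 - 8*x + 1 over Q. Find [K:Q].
[K:Q] = 2

The discriminant of x^2 + (-8)*x + (1) is b^2 - 4c = 64 - (4) = 60. Since 60 is not a perfect square in Q, the polynomial is irreducible over Q. Its two roots generate a degree-2 extension, so [K:Q] = 2.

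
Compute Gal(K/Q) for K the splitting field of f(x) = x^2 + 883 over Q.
Gal(K/Q) = Z/2Z (cyclic of order 2)

x^2 + 883 is irreducible over Q since -883 is not a rational square. The splitting field Q(sqrt(-883)) has degree 2 over Q, and its unique nontrivial automorphism is sqrt(-883) ↦ -sqrt(-883). Hence Gal(Q(sqrt(-883))/Q) = Z/2Z.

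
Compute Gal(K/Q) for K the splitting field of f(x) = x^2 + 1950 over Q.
Gal(K/Q) = Z/2Z (cyclic of order 2)

x^2 + 1950 is irreducible over Q since -1950 is not a rational square. The splitting field Q(sqrt(-1950)) has degree 2 over Q, and its unique nontrivial automorphism is sqrt(-1950) ↦ -sqrt(-1950). Hence Gal(Q(sqrt(-1950))/Q) = Z/2Z.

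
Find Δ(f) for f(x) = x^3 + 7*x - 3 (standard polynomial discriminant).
Δ = -1615

For a depressed cubic x^3 + p x + q the discriminant is Δ = -4 p^3 - 27 q^2 = -4*(7)^3 - 27*(-3)^2 = -1372 - 243 = -1615.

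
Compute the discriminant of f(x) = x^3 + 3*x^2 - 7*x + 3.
Δ = 112

For x^3 + a x^2 + b x + c the discriminant is Δ = 18 a b c - 4 a^3 c + a^2 b^2 - 4 b^3 - 27 c^2.
Plug a = 3, b = -7, c = 3:
  18*(3)*(-7)*(3) - 4*(3)^3*(3) + (3)^2*(-7)^2 - 4*(-7)^3 - 27*(3)^2
  = -1134 + (-324) + 441 + (1372) + (-243)
  = 112.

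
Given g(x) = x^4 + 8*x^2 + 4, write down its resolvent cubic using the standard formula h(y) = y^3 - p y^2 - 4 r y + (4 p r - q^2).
h(y) = y^3 - 8*y^2 - 16*y + 128

Identify coefficients: p = 8, q = 0, r = 4.
Plug into h(y) = y^3 - p y^2 - 4 r y + (4 p r - q^2):
  h(y) = y^3 - (8) y^2 - 4*(4) y + (4*(8)*(4) - (0)^2)
       = y^3 + (-8) y^2 + (-16) y + (128).
Simplifying: h(y) = y^3 - 8*y^2 - 16*y + 128.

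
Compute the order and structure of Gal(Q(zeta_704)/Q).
|Gal(Q(zeta_704)/Q)| = phi(704) = 320; group ≅ (Z/704Z)^* ≅ Z/2Z × Z/10Z × Z/16Z

The n-th cyclotomic polynomial Φ_704(x) is the minimal polynomial of zeta_704 over Q and has degree phi(704) = 320. So Q(zeta_704) is a degree-320 Galois extension with Galois group (Z/704Z)^*. By CRT, (Z/704Z)^* ≅ (Z/64Z)^* × (Z/11Z)^*. Each prime-power unit group is (Z/64Z)^* ≅ Z/2Z × Z/16Z; (Z/11Z)^* ≅ Z/10Z. Hence Gal(Q(zeta_704)/Q) ≅ Z/2Z × Z/10Z × Z/16Z.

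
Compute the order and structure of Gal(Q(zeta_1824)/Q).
|Gal(Q(zeta_1824)/Q)| = phi(1824) = 576; group ≅ (Z/1824Z)^* ≅ Z/2Z × Z/2Z × Z/8Z × Z/18Z

The n-th cyclotomic polynomial Φ_1824(x) is the minimal polynomial of zeta_1824 over Q and has degree phi(1824) = 576. So Q(zeta_1824) is a degree-576 Galois extension with Galois group (Z/1824Z)^*. By CRT, (Z/1824Z)^* ≅ (Z/32Z)^* × (Z/3Z)^* × (Z/19Z)^*. Each prime-power unit group is (Z/32Z)^* ≅ Z/2Z × Z/8Z; (Z/3Z)^* ≅ Z/2Z; (Z/19Z)^* ≅ Z/18Z. Hence Gal(Q(zeta_1824)/Q) ≅ Z/2Z × Z/2Z × Z/8Z × Z/18Z.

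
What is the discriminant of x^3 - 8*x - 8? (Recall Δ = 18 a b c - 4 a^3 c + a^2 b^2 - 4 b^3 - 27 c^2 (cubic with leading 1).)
Δ = 320

For x^3 + a x^2 + b x + c the discriminant is Δ = 18 a b c - 4 a^3 c + a^2 b^2 - 4 b^3 - 27 c^2.
Plug a = 0, b = -8, c = -8:
  18*(0)*(-8)*(-8) - 4*(0)^3*(-8) + (0)^2*(-8)^2 - 4*(-8)^3 - 27*(-8)^2
  = 0 + (0) + 0 + (2048) + (-1728)
  = 320.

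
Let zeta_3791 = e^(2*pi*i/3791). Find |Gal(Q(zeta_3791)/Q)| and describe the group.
|Gal(Q(zeta_3791)/Q)| = phi(3791) = 3552; group ≅ (Z/3791Z)^* ≅ Z/16Z × Z/222Z

The n-th cyclotomic polynomial Φ_3791(x) is the minimal polynomial of zeta_3791 over Q and has degree phi(3791) = 3552. So Q(zeta_3791) is a degree-3552 Galois extension with Galois group (Z/3791Z)^*. By CRT, (Z/3791Z)^* ≅ (Z/17Z)^* × (Z/223Z)^*. Each prime-power unit group is (Z/17Z)^* ≅ Z/16Z; (Z/223Z)^* ≅ Z/222Z. Hence Gal(Q(zeta_3791)/Q) ≅ Z/16Z × Z/222Z.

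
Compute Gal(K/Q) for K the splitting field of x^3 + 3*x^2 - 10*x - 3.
Gal(K/Q) = S_3 (symmetric group of order 6)

Compute the discriminant of x^3 + (3)*x^2 + (-10)*x + (-3): Δ = 6601. Since Δ is not a rational square, the Galois group is not contained in A_3; it must be the full S_3 (irreducibility of the cubic rules out anything smaller).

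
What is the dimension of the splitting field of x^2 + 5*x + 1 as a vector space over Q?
[K:Q] = 2

The discriminant of x^2 + (5)*x + (1) is b^2 - 4c = 25 - (4) = 21. Since 21 is not a perfect square in Q, the polynomial is irreducible over Q. Its two roots generate a degree-2 extension, so [K:Q] = 2.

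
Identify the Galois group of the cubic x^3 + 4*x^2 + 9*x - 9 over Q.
Gal(K/Q) = S_3 (symmetric group of order 6)

Compute the discriminant of x^3 + (4)*x^2 + (9)*x + (-9): Δ = -7335. Since Δ is not a rational square, the Galois group is not contained in A_3; it must be the full S_3 (irreducibility of the cubic rules out anything smaller).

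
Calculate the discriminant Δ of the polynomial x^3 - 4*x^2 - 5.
Δ = -1955

For x^3 + a x^2 + b x + c the discriminant is Δ = 18 a b c - 4 a^3 c + a^2 b^2 - 4 b^3 - 27 c^2.
Plug a = -4, b = 0, c = -5:
  18*(-4)*(0)*(-5) - 4*(-4)^3*(-5) + (-4)^2*(0)^2 - 4*(0)^3 - 27*(-5)^2
  = 0 + (-1280) + 0 + (0) + (-675)
  = -1955.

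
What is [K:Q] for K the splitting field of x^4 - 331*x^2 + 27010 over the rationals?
[K:Q] = 4

f factors as (x^2 - 185)(x^2 - 146); the splitting field is K = Q(sqrt(185), sqrt(146)). Since 185, 146, and 27010 are all non-squares in Q, the three subfields Q(sqrt(185)), Q(sqrt(146)), Q(sqrt(27010)) are distinct degree-2 extensions, so [K:Q] = 4 (Klein four Galois group).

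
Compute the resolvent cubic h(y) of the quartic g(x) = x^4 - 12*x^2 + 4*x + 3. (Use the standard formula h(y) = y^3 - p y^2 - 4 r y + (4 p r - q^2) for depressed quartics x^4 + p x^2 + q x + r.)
h(y) = y^3 + 12*y^2 - 12*y - 160

Identify coefficients: p = -12, q = 4, r = 3.
Plug into h(y) = y^3 - p y^2 - 4 r y + (4 p r - q^2):
  h(y) = y^3 - (-12) y^2 - 4*(3) y + (4*(-12)*(3) - (4)^2)
       = y^3 + (12) y^2 + (-12) y + (-160).
Simplifying: h(y) = y^3 + 12*y^2 - 12*y - 160.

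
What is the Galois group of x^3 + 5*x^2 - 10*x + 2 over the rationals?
Gal(K/Q) = S_3 (symmetric group of order 6)

Compute the discriminant of x^3 + (5)*x^2 + (-10)*x + (2): Δ = 3592. Since Δ is not a rational square, the Galois group is not contained in A_3; it must be the full S_3 (irreducibility of the cubic rules out anything smaller).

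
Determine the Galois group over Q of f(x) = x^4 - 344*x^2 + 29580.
Gal(K/Q) = V_4 (Klein four-group, Z/2Z × Z/2Z)

f factors as (x^2 - 174)(x^2 - 170), so the splitting field is K = Q(sqrt(174), sqrt(170)). The elements 174, 170, 29580 are all non-squares in Q, so sqrt(174) and sqrt(170) generate independent quadratic extensions. Thus [K:Q] = 4 and Gal(K/Q) is generated by the two order-2 automorphisms sqrt(174) ↦ -sqrt(174) and sqrt(170) ↦ -sqrt(170), giving V_4.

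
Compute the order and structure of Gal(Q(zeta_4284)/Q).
|Gal(Q(zeta_4284)/Q)| = phi(4284) = 1152; group ≅ (Z/4284Z)^* ≅ Z/2Z × Z/6Z × Z/6Z × Z/16Z

The n-th cyclotomic polynomial Φ_4284(x) is the minimal polynomial of zeta_4284 over Q and has degree phi(4284) = 1152. So Q(zeta_4284) is a degree-1152 Galois extension with Galois group (Z/4284Z)^*. By CRT, (Z/4284Z)^* ≅ (Z/4Z)^* × (Z/9Z)^* × (Z/7Z)^* × (Z/17Z)^*. Each prime-power unit group is (Z/4Z)^* ≅ Z/2Z; (Z/9Z)^* ≅ Z/6Z; (Z/7Z)^* ≅ Z/6Z; (Z/17Z)^* ≅ Z/16Z. Hence Gal(Q(zeta_4284)/Q) ≅ Z/2Z × Z/6Z × Z/6Z × Z/16Z.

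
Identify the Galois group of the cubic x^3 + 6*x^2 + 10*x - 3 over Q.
Gal(K/Q) = S_3 (symmetric group of order 6)

Compute the discriminant of x^3 + (6)*x^2 + (10)*x + (-3): Δ = -1291. Since Δ is not a rational square, the Galois group is not contained in A_3; it must be the full S_3 (irreducibility of the cubic rules out anything smaller).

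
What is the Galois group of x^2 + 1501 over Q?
Gal(K/Q) = Z/2Z (cyclic of order 2)

x^2 + 1501 is irreducible over Q since -1501 is not a rational square. The splitting field Q(sqrt(-1501)) has degree 2 over Q, and its unique nontrivial automorphism is sqrt(-1501) ↦ -sqrt(-1501). Hence Gal(Q(sqrt(-1501))/Q) = Z/2Z.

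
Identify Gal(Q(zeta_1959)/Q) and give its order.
|Gal(Q(zeta_1959)/Q)| = phi(1959) = 1304; group ≅ (Z/1959Z)^* ≅ Z/2Z × Z/652Z

The n-th cyclotomic polynomial Φ_1959(x) is the minimal polynomial of zeta_1959 over Q and has degree phi(1959) = 1304. So Q(zeta_1959) is a degree-1304 Galois extension with Galois group (Z/1959Z)^*. By CRT, (Z/1959Z)^* ≅ (Z/3Z)^* × (Z/653Z)^*. Each prime-power unit group is (Z/3Z)^* ≅ Z/2Z; (Z/653Z)^* ≅ Z/652Z. Hence Gal(Q(zeta_1959)/Q) ≅ Z/2Z × Z/652Z.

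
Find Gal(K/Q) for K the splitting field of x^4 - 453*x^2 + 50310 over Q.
Gal(K/Q) = V_4 (Klein four-group, Z/2Z × Z/2Z)

f factors as (x^2 - 258)(x^2 - 195), so the splitting field is K = Q(sqrt(258), sqrt(195)). The elements 258, 195, 50310 are all non-squares in Q, so sqrt(258) and sqrt(195) generate independent quadratic extensions. Thus [K:Q] = 4 and Gal(K/Q) is generated by the two order-2 automorphisms sqrt(258) ↦ -sqrt(258) and sqrt(195) ↦ -sqrt(195), giving V_4.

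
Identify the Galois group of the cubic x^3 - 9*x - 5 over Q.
Gal(K/Q) = S_3 (symmetric group of order 6)

Compute the discriminant of x^3 + (0)*x^2 + (-9)*x + (-5): Δ = 2241. Since Δ is not a rational square, the Galois group is not contained in A_3; it must be the full S_3 (irreducibility of the cubic rules out anything smaller).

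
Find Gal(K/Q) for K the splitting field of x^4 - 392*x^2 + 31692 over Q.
Gal(K/Q) = V_4 (Klein four-group, Z/2Z × Z/2Z)

f factors as (x^2 - 278)(x^2 - 114), so the splitting field is K = Q(sqrt(278), sqrt(114)). The elements 278, 114, 31692 are all non-squares in Q, so sqrt(278) and sqrt(114) generate independent quadratic extensions. Thus [K:Q] = 4 and Gal(K/Q) is generated by the two order-2 automorphisms sqrt(278) ↦ -sqrt(278) and sqrt(114) ↦ -sqrt(114), giving V_4.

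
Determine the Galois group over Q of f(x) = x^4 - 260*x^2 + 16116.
Gal(K/Q) = V_4 (Klein four-group, Z/2Z × Z/2Z)

f factors as (x^2 - 102)(x^2 - 158), so the splitting field is K = Q(sqrt(102), sqrt(158)). The elements 102, 158, 16116 are all non-squares in Q, so sqrt(102) and sqrt(158) generate independent quadratic extensions. Thus [K:Q] = 4 and Gal(K/Q) is generated by the two order-2 automorphisms sqrt(102) ↦ -sqrt(102) and sqrt(158) ↦ -sqrt(158), giving V_4.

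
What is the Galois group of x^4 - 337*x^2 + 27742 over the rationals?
Gal(K/Q) = V_4 (Klein four-group, Z/2Z × Z/2Z)

f factors as (x^2 - 143)(x^2 - 194), so the splitting field is K = Q(sqrt(143), sqrt(194)). The elements 143, 194, 27742 are all non-squares in Q, so sqrt(143) and sqrt(194) generate independent quadratic extensions. Thus [K:Q] = 4 and Gal(K/Q) is generated by the two order-2 automorphisms sqrt(143) ↦ -sqrt(143) and sqrt(194) ↦ -sqrt(194), giving V_4.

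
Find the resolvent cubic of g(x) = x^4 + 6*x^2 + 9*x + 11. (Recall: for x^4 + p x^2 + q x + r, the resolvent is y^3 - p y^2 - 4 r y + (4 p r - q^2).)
h(y) = y^3 - 6*y^2 - 44*y + 183

Identify coefficients: p = 6, q = 9, r = 11.
Plug into h(y) = y^3 - p y^2 - 4 r y + (4 p r - q^2):
  h(y) = y^3 - (6) y^2 - 4*(11) y + (4*(6)*(11) - (9)^2)
       = y^3 + (-6) y^2 + (-44) y + (183).
Simplifying: h(y) = y^3 - 6*y^2 - 44*y + 183.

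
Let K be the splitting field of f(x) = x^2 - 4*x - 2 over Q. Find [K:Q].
[K:Q] = 2

The discriminant of x^2 + (-4)*x + (-2) is b^2 - 4c = 16 - (-8) = 24. Since 24 is not a perfect square in Q, the polynomial is irreducible over Q. Its two roots generate a degree-2 extension, so [K:Q] = 2.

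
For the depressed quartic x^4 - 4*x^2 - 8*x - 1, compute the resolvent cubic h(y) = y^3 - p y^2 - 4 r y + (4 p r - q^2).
h(y) = y^3 + 4*y^2 + 4*y - 48

Identify coefficients: p = -4, q = -8, r = -1.
Plug into h(y) = y^3 - p y^2 - 4 r y + (4 p r - q^2):
  h(y) = y^3 - (-4) y^2 - 4*(-1) y + (4*(-4)*(-1) - (-8)^2)
       = y^3 + (4) y^2 + (4) y + (-48).
Simplifying: h(y) = y^3 + 4*y^2 + 4*y - 48.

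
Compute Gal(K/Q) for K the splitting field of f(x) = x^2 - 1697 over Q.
Gal(K/Q) = Z/2Z (cyclic of order 2)

x^2 - 1697 is irreducible over Q since 1697 is not a rational square. The splitting field Q(sqrt(1697)) has degree 2 over Q, and its unique nontrivial automorphism is sqrt(1697) ↦ -sqrt(1697). Hence Gal(Q(sqrt(1697))/Q) = Z/2Z.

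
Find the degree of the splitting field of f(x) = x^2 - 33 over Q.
[K:Q] = 2

The polynomial x^2 - 33 is irreducible over Q since 33 is not a perfect square. Its splitting field is Q(sqrt(33)), which has degree 2 over Q.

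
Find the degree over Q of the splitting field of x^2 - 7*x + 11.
[K:Q] = 2

The discriminant of x^2 + (-7)*x + (11) is b^2 - 4c = 49 - (44) = 5. Since 5 is not a perfect square in Q, the polynomial is irreducible over Q. Its two roots generate a degree-2 extension, so [K:Q] = 2.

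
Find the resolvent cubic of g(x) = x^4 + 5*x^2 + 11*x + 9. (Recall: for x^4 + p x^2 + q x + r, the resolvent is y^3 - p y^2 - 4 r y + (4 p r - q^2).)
h(y) = y^3 - 5*y^2 - 36*y + 59

Identify coefficients: p = 5, q = 11, r = 9.
Plug into h(y) = y^3 - p y^2 - 4 r y + (4 p r - q^2):
  h(y) = y^3 - (5) y^2 - 4*(9) y + (4*(5)*(9) - (11)^2)
       = y^3 + (-5) y^2 + (-36) y + (59).
Simplifying: h(y) = y^3 - 5*y^2 - 36*y + 59.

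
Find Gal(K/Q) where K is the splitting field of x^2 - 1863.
Gal(K/Q) = Z/2Z (cyclic of order 2)

x^2 - 1863 is irreducible over Q since 1863 is not a rational square. The splitting field Q(sqrt(1863)) has degree 2 over Q, and its unique nontrivial automorphism is sqrt(1863) ↦ -sqrt(1863). Hence Gal(Q(sqrt(1863))/Q) = Z/2Z.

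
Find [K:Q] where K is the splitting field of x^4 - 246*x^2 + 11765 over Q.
[K:Q] = 4

f factors as (x^2 - 181)(x^2 - 65); the splitting field is K = Q(sqrt(181), sqrt(65)). Since 181, 65, and 11765 are all non-squares in Q, the three subfields Q(sqrt(181)), Q(sqrt(65)), Q(sqrt(11765)) are distinct degree-2 extensions, so [K:Q] = 4 (Klein four Galois group).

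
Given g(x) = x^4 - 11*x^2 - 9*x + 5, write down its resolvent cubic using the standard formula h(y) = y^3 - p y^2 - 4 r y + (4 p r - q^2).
h(y) = y^3 + 11*y^2 - 20*y - 301

Identify coefficients: p = -11, q = -9, r = 5.
Plug into h(y) = y^3 - p y^2 - 4 r y + (4 p r - q^2):
  h(y) = y^3 - (-11) y^2 - 4*(5) y + (4*(-11)*(5) - (-9)^2)
       = y^3 + (11) y^2 + (-20) y + (-301).
Simplifying: h(y) = y^3 + 11*y^2 - 20*y - 301.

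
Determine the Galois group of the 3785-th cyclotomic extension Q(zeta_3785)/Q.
|Gal(Q(zeta_3785)/Q)| = phi(3785) = 3024; group ≅ (Z/3785Z)^* ≅ Z/4Z × Z/756Z

The n-th cyclotomic polynomial Φ_3785(x) is the minimal polynomial of zeta_3785 over Q and has degree phi(3785) = 3024. So Q(zeta_3785) is a degree-3024 Galois extension with Galois group (Z/3785Z)^*. By CRT, (Z/3785Z)^* ≅ (Z/5Z)^* × (Z/757Z)^*. Each prime-power unit group is (Z/5Z)^* ≅ Z/4Z; (Z/757Z)^* ≅ Z/756Z. Hence Gal(Q(zeta_3785)/Q) ≅ Z/4Z × Z/756Z.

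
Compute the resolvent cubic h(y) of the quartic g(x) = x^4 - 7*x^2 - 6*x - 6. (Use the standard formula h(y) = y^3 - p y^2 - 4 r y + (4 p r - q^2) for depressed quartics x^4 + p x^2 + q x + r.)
h(y) = y^3 + 7*y^2 + 24*y + 132

Identify coefficients: p = -7, q = -6, r = -6.
Plug into h(y) = y^3 - p y^2 - 4 r y + (4 p r - q^2):
  h(y) = y^3 - (-7) y^2 - 4*(-6) y + (4*(-7)*(-6) - (-6)^2)
       = y^3 + (7) y^2 + (24) y + (132).
Simplifying: h(y) = y^3 + 7*y^2 + 24*y + 132.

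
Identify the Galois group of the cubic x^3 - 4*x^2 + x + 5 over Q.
Gal(K/Q) = S_3 (symmetric group of order 6)

Compute the discriminant of x^3 + (-4)*x^2 + (1)*x + (5): Δ = 257. Since Δ is not a rational square, the Galois group is not contained in A_3; it must be the full S_3 (irreducibility of the cubic rules out anything smaller).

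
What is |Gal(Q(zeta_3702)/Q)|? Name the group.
|Gal(Q(zeta_3702)/Q)| = phi(3702) = 1232; group ≅ (Z/3702Z)^* ≅ Z/2Z × Z/616Z

The n-th cyclotomic polynomial Φ_3702(x) is the minimal polynomial of zeta_3702 over Q and has degree phi(3702) = 1232. So Q(zeta_3702) is a degree-1232 Galois extension with Galois group (Z/3702Z)^*. By CRT, (Z/3702Z)^* ≅ (Z/2Z)^* × (Z/3Z)^* × (Z/617Z)^*. Each prime-power unit group is (Z/2Z)^* ≅ trivial group (order 1); (Z/3Z)^* ≅ Z/2Z; (Z/617Z)^* ≅ Z/616Z. Hence Gal(Q(zeta_3702)/Q) ≅ Z/2Z × Z/616Z.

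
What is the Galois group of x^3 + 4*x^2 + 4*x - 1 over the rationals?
Gal(K/Q) = S_3 (symmetric group of order 6)

Compute the discriminant of x^3 + (4)*x^2 + (4)*x + (-1): Δ = -59. Since Δ is not a rational square, the Galois group is not contained in A_3; it must be the full S_3 (irreducibility of the cubic rules out anything smaller).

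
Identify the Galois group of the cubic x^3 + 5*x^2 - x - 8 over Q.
Gal(K/Q) = S_3 (symmetric group of order 6)

Compute the discriminant of x^3 + (5)*x^2 + (-1)*x + (-8): Δ = 3021. Since Δ is not a rational square, the Galois group is not contained in A_3; it must be the full S_3 (irreducibility of the cubic rules out anything smaller).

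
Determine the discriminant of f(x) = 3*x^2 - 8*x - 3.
Δ = 100

For a quadratic a x^2 + b x + c the discriminant is Δ = b^2 - 4ac = (-8)^2 - 4*(3)*(-3) = 64 - (-36) = 100.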